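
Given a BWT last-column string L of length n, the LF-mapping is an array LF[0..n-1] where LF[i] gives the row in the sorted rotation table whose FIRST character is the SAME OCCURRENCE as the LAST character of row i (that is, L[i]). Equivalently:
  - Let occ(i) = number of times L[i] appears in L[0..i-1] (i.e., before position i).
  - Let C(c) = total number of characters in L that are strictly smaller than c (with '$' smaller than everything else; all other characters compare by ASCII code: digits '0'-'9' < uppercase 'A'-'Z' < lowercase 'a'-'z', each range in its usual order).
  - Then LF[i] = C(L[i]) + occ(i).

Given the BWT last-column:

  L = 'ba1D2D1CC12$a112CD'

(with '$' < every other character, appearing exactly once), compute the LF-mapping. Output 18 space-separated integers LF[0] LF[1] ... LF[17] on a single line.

Char counts: '$':1, '1':5, '2':3, 'C':3, 'D':3, 'a':2, 'b':1
C (first-col start): C('$')=0, C('1')=1, C('2')=6, C('C')=9, C('D')=12, C('a')=15, C('b')=17
L[0]='b': occ=0, LF[0]=C('b')+0=17+0=17
L[1]='a': occ=0, LF[1]=C('a')+0=15+0=15
L[2]='1': occ=0, LF[2]=C('1')+0=1+0=1
L[3]='D': occ=0, LF[3]=C('D')+0=12+0=12
L[4]='2': occ=0, LF[4]=C('2')+0=6+0=6
L[5]='D': occ=1, LF[5]=C('D')+1=12+1=13
L[6]='1': occ=1, LF[6]=C('1')+1=1+1=2
L[7]='C': occ=0, LF[7]=C('C')+0=9+0=9
L[8]='C': occ=1, LF[8]=C('C')+1=9+1=10
L[9]='1': occ=2, LF[9]=C('1')+2=1+2=3
L[10]='2': occ=1, LF[10]=C('2')+1=6+1=7
L[11]='$': occ=0, LF[11]=C('$')+0=0+0=0
L[12]='a': occ=1, LF[12]=C('a')+1=15+1=16
L[13]='1': occ=3, LF[13]=C('1')+3=1+3=4
L[14]='1': occ=4, LF[14]=C('1')+4=1+4=5
L[15]='2': occ=2, LF[15]=C('2')+2=6+2=8
L[16]='C': occ=2, LF[16]=C('C')+2=9+2=11
L[17]='D': occ=2, LF[17]=C('D')+2=12+2=14

Answer: 17 15 1 12 6 13 2 9 10 3 7 0 16 4 5 8 11 14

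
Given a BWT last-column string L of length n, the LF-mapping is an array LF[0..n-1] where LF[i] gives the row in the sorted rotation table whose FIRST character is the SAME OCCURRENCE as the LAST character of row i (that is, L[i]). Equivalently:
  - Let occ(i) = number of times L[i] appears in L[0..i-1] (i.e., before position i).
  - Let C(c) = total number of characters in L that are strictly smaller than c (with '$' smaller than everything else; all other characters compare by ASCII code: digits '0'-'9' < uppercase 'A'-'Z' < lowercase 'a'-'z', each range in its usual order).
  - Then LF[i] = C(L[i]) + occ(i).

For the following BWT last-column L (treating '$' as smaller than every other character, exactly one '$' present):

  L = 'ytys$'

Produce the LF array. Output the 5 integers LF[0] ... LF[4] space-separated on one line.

Answer: 3 2 4 1 0

Derivation:
Char counts: '$':1, 's':1, 't':1, 'y':2
C (first-col start): C('$')=0, C('s')=1, C('t')=2, C('y')=3
L[0]='y': occ=0, LF[0]=C('y')+0=3+0=3
L[1]='t': occ=0, LF[1]=C('t')+0=2+0=2
L[2]='y': occ=1, LF[2]=C('y')+1=3+1=4
L[3]='s': occ=0, LF[3]=C('s')+0=1+0=1
L[4]='$': occ=0, LF[4]=C('$')+0=0+0=0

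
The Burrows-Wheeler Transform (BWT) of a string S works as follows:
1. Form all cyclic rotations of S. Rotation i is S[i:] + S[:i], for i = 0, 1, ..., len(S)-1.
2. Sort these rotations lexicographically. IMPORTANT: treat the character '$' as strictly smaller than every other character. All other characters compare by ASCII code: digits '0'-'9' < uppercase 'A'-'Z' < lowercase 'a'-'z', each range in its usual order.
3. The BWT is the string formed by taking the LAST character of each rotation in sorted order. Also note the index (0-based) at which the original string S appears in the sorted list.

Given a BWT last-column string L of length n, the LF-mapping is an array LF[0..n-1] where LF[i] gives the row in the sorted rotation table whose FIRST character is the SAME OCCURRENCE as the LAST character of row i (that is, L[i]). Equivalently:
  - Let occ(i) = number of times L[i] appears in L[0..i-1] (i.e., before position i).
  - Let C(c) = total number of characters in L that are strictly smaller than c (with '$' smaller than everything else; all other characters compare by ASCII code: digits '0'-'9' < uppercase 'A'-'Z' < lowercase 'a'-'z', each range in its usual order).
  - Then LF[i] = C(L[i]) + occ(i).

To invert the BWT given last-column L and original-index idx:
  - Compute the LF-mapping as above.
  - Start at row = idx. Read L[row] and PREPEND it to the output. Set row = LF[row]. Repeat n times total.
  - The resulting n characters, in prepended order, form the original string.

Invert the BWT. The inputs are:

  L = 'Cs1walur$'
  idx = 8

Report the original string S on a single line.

Answer: walrus1C$

Derivation:
LF mapping: 2 6 1 8 3 4 7 5 0
Walk LF starting at row 8, prepending L[row]:
  step 1: row=8, L[8]='$', prepend. Next row=LF[8]=0
  step 2: row=0, L[0]='C', prepend. Next row=LF[0]=2
  step 3: row=2, L[2]='1', prepend. Next row=LF[2]=1
  step 4: row=1, L[1]='s', prepend. Next row=LF[1]=6
  step 5: row=6, L[6]='u', prepend. Next row=LF[6]=7
  step 6: row=7, L[7]='r', prepend. Next row=LF[7]=5
  step 7: row=5, L[5]='l', prepend. Next row=LF[5]=4
  step 8: row=4, L[4]='a', prepend. Next row=LF[4]=3
  step 9: row=3, L[3]='w', prepend. Next row=LF[3]=8
Reversed output: walrus1C$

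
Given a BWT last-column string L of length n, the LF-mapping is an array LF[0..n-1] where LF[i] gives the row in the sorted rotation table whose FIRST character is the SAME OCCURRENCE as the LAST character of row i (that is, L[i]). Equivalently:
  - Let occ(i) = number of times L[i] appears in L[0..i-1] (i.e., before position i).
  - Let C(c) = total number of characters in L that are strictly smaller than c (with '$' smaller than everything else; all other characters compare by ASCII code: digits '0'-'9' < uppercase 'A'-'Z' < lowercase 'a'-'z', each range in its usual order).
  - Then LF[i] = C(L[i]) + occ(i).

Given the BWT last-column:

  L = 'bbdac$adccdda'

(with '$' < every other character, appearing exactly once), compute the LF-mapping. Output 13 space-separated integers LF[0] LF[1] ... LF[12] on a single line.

Char counts: '$':1, 'a':3, 'b':2, 'c':3, 'd':4
C (first-col start): C('$')=0, C('a')=1, C('b')=4, C('c')=6, C('d')=9
L[0]='b': occ=0, LF[0]=C('b')+0=4+0=4
L[1]='b': occ=1, LF[1]=C('b')+1=4+1=5
L[2]='d': occ=0, LF[2]=C('d')+0=9+0=9
L[3]='a': occ=0, LF[3]=C('a')+0=1+0=1
L[4]='c': occ=0, LF[4]=C('c')+0=6+0=6
L[5]='$': occ=0, LF[5]=C('$')+0=0+0=0
L[6]='a': occ=1, LF[6]=C('a')+1=1+1=2
L[7]='d': occ=1, LF[7]=C('d')+1=9+1=10
L[8]='c': occ=1, LF[8]=C('c')+1=6+1=7
L[9]='c': occ=2, LF[9]=C('c')+2=6+2=8
L[10]='d': occ=2, LF[10]=C('d')+2=9+2=11
L[11]='d': occ=3, LF[11]=C('d')+3=9+3=12
L[12]='a': occ=2, LF[12]=C('a')+2=1+2=3

Answer: 4 5 9 1 6 0 2 10 7 8 11 12 3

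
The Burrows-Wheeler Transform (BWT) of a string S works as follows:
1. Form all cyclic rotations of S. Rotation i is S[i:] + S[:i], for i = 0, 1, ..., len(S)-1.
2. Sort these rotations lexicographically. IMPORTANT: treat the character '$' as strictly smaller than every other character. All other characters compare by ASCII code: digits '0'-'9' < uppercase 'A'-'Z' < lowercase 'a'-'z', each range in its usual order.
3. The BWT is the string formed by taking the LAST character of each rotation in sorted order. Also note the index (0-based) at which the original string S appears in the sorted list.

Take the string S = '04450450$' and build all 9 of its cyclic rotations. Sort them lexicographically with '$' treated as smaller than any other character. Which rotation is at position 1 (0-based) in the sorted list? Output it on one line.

Answer: 0$0445045

Derivation:
All 9 rotations (rotation i = S[i:]+S[:i]):
  rot[0] = 04450450$
  rot[1] = 4450450$0
  rot[2] = 450450$04
  rot[3] = 50450$044
  rot[4] = 0450$0445
  rot[5] = 450$04450
  rot[6] = 50$044504
  rot[7] = 0$0445045
  rot[8] = $04450450
Sorted (with $ < everything):
  sorted[0] = $04450450
  sorted[1] = 0$0445045
  sorted[2] = 04450450$
  sorted[3] = 0450$0445
  sorted[4] = 4450450$0
  sorted[5] = 450$04450
  sorted[6] = 450450$04
  sorted[7] = 50$044504
  sorted[8] = 50450$044
sorted[1] = 0$0445045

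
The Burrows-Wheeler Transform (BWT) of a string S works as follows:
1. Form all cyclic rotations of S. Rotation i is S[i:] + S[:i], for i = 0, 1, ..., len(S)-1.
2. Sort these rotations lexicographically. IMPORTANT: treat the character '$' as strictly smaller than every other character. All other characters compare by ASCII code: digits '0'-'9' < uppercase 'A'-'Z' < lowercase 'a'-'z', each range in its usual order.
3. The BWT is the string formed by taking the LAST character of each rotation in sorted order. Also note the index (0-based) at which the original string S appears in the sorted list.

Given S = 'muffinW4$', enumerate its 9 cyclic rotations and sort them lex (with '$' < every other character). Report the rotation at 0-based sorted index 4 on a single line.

Answer: finW4$muf

Derivation:
All 9 rotations (rotation i = S[i:]+S[:i]):
  rot[0] = muffinW4$
  rot[1] = uffinW4$m
  rot[2] = ffinW4$mu
  rot[3] = finW4$muf
  rot[4] = inW4$muff
  rot[5] = nW4$muffi
  rot[6] = W4$muffin
  rot[7] = 4$muffinW
  rot[8] = $muffinW4
Sorted (with $ < everything):
  sorted[0] = $muffinW4
  sorted[1] = 4$muffinW
  sorted[2] = W4$muffin
  sorted[3] = ffinW4$mu
  sorted[4] = finW4$muf
  sorted[5] = inW4$muff
  sorted[6] = muffinW4$
  sorted[7] = nW4$muffi
  sorted[8] = uffinW4$m
sorted[4] = finW4$muf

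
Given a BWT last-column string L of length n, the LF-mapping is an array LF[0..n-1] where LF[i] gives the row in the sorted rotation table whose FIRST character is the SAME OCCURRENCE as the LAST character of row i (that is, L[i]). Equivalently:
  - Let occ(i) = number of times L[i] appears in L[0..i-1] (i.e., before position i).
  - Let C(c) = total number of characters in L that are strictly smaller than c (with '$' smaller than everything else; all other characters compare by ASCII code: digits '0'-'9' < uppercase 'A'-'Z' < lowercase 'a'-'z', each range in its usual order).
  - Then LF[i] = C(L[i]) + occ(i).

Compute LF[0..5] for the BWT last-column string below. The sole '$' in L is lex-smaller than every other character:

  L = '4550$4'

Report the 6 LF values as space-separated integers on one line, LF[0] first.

Answer: 2 4 5 1 0 3

Derivation:
Char counts: '$':1, '0':1, '4':2, '5':2
C (first-col start): C('$')=0, C('0')=1, C('4')=2, C('5')=4
L[0]='4': occ=0, LF[0]=C('4')+0=2+0=2
L[1]='5': occ=0, LF[1]=C('5')+0=4+0=4
L[2]='5': occ=1, LF[2]=C('5')+1=4+1=5
L[3]='0': occ=0, LF[3]=C('0')+0=1+0=1
L[4]='$': occ=0, LF[4]=C('$')+0=0+0=0
L[5]='4': occ=1, LF[5]=C('4')+1=2+1=3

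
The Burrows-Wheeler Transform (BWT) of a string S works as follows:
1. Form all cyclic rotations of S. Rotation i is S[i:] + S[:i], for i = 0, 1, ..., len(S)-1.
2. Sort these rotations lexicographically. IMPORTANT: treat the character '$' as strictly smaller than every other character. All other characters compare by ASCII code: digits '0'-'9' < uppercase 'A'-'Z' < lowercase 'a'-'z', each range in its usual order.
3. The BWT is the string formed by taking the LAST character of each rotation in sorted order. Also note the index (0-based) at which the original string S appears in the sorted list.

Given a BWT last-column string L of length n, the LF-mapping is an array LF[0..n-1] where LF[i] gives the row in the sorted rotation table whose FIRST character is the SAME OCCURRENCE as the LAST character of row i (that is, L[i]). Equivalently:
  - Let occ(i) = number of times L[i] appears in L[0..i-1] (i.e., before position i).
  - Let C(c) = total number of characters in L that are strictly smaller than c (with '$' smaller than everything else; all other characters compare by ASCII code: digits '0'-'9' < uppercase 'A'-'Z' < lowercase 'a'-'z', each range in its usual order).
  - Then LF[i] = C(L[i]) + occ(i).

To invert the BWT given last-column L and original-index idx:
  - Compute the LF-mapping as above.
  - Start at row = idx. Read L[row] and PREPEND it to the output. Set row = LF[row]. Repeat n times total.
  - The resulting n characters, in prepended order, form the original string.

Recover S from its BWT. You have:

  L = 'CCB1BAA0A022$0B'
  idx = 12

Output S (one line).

Answer: BC0A2B0AA2B10C$

Derivation:
LF mapping: 13 14 10 4 11 7 8 1 9 2 5 6 0 3 12
Walk LF starting at row 12, prepending L[row]:
  step 1: row=12, L[12]='$', prepend. Next row=LF[12]=0
  step 2: row=0, L[0]='C', prepend. Next row=LF[0]=13
  step 3: row=13, L[13]='0', prepend. Next row=LF[13]=3
  step 4: row=3, L[3]='1', prepend. Next row=LF[3]=4
  step 5: row=4, L[4]='B', prepend. Next row=LF[4]=11
  step 6: row=11, L[11]='2', prepend. Next row=LF[11]=6
  step 7: row=6, L[6]='A', prepend. Next row=LF[6]=8
  step 8: row=8, L[8]='A', prepend. Next row=LF[8]=9
  step 9: row=9, L[9]='0', prepend. Next row=LF[9]=2
  step 10: row=2, L[2]='B', prepend. Next row=LF[2]=10
  step 11: row=10, L[10]='2', prepend. Next row=LF[10]=5
  step 12: row=5, L[5]='A', prepend. Next row=LF[5]=7
  step 13: row=7, L[7]='0', prepend. Next row=LF[7]=1
  step 14: row=1, L[1]='C', prepend. Next row=LF[1]=14
  step 15: row=14, L[14]='B', prepend. Next row=LF[14]=12
Reversed output: BC0A2B0AA2B10C$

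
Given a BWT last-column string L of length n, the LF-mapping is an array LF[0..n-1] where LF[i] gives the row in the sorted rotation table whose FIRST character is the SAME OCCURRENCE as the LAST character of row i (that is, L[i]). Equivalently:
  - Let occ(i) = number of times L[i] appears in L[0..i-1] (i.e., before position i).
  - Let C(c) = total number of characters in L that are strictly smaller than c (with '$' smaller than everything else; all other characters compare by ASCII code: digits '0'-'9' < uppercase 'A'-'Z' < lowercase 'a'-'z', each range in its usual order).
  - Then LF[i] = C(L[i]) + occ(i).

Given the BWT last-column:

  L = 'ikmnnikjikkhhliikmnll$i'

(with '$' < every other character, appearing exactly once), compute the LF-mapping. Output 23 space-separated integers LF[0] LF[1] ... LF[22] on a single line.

Char counts: '$':1, 'h':2, 'i':6, 'j':1, 'k':5, 'l':3, 'm':2, 'n':3
C (first-col start): C('$')=0, C('h')=1, C('i')=3, C('j')=9, C('k')=10, C('l')=15, C('m')=18, C('n')=20
L[0]='i': occ=0, LF[0]=C('i')+0=3+0=3
L[1]='k': occ=0, LF[1]=C('k')+0=10+0=10
L[2]='m': occ=0, LF[2]=C('m')+0=18+0=18
L[3]='n': occ=0, LF[3]=C('n')+0=20+0=20
L[4]='n': occ=1, LF[4]=C('n')+1=20+1=21
L[5]='i': occ=1, LF[5]=C('i')+1=3+1=4
L[6]='k': occ=1, LF[6]=C('k')+1=10+1=11
L[7]='j': occ=0, LF[7]=C('j')+0=9+0=9
L[8]='i': occ=2, LF[8]=C('i')+2=3+2=5
L[9]='k': occ=2, LF[9]=C('k')+2=10+2=12
L[10]='k': occ=3, LF[10]=C('k')+3=10+3=13
L[11]='h': occ=0, LF[11]=C('h')+0=1+0=1
L[12]='h': occ=1, LF[12]=C('h')+1=1+1=2
L[13]='l': occ=0, LF[13]=C('l')+0=15+0=15
L[14]='i': occ=3, LF[14]=C('i')+3=3+3=6
L[15]='i': occ=4, LF[15]=C('i')+4=3+4=7
L[16]='k': occ=4, LF[16]=C('k')+4=10+4=14
L[17]='m': occ=1, LF[17]=C('m')+1=18+1=19
L[18]='n': occ=2, LF[18]=C('n')+2=20+2=22
L[19]='l': occ=1, LF[19]=C('l')+1=15+1=16
L[20]='l': occ=2, LF[20]=C('l')+2=15+2=17
L[21]='$': occ=0, LF[21]=C('$')+0=0+0=0
L[22]='i': occ=5, LF[22]=C('i')+5=3+5=8

Answer: 3 10 18 20 21 4 11 9 5 12 13 1 2 15 6 7 14 19 22 16 17 0 8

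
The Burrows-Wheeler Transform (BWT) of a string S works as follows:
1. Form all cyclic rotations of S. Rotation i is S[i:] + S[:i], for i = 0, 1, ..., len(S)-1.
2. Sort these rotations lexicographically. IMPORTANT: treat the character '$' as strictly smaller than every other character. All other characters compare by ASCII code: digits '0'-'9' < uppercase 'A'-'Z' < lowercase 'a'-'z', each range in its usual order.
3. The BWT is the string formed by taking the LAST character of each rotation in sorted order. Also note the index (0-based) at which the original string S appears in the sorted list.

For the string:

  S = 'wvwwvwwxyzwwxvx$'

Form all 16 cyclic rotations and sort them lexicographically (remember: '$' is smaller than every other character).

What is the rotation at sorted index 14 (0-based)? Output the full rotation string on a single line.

Answer: yzwwxvx$wvwwvwwx

Derivation:
All 16 rotations (rotation i = S[i:]+S[:i]):
  rot[0] = wvwwvwwxyzwwxvx$
  rot[1] = vwwvwwxyzwwxvx$w
  rot[2] = wwvwwxyzwwxvx$wv
  rot[3] = wvwwxyzwwxvx$wvw
  rot[4] = vwwxyzwwxvx$wvww
  rot[5] = wwxyzwwxvx$wvwwv
  rot[6] = wxyzwwxvx$wvwwvw
  rot[7] = xyzwwxvx$wvwwvww
  rot[8] = yzwwxvx$wvwwvwwx
  rot[9] = zwwxvx$wvwwvwwxy
  rot[10] = wwxvx$wvwwvwwxyz
  rot[11] = wxvx$wvwwvwwxyzw
  rot[12] = xvx$wvwwvwwxyzww
  rot[13] = vx$wvwwvwwxyzwwx
  rot[14] = x$wvwwvwwxyzwwxv
  rot[15] = $wvwwvwwxyzwwxvx
Sorted (with $ < everything):
  sorted[0] = $wvwwvwwxyzwwxvx
  sorted[1] = vwwvwwxyzwwxvx$w
  sorted[2] = vwwxyzwwxvx$wvww
  sorted[3] = vx$wvwwvwwxyzwwx
  sorted[4] = wvwwvwwxyzwwxvx$
  sorted[5] = wvwwxyzwwxvx$wvw
  sorted[6] = wwvwwxyzwwxvx$wv
  sorted[7] = wwxvx$wvwwvwwxyz
  sorted[8] = wwxyzwwxvx$wvwwv
  sorted[9] = wxvx$wvwwvwwxyzw
  sorted[10] = wxyzwwxvx$wvwwvw
  sorted[11] = x$wvwwvwwxyzwwxv
  sorted[12] = xvx$wvwwvwwxyzww
  sorted[13] = xyzwwxvx$wvwwvww
  sorted[14] = yzwwxvx$wvwwvwwx
  sorted[15] = zwwxvx$wvwwvwwxy
sorted[14] = yzwwxvx$wvwwvwwx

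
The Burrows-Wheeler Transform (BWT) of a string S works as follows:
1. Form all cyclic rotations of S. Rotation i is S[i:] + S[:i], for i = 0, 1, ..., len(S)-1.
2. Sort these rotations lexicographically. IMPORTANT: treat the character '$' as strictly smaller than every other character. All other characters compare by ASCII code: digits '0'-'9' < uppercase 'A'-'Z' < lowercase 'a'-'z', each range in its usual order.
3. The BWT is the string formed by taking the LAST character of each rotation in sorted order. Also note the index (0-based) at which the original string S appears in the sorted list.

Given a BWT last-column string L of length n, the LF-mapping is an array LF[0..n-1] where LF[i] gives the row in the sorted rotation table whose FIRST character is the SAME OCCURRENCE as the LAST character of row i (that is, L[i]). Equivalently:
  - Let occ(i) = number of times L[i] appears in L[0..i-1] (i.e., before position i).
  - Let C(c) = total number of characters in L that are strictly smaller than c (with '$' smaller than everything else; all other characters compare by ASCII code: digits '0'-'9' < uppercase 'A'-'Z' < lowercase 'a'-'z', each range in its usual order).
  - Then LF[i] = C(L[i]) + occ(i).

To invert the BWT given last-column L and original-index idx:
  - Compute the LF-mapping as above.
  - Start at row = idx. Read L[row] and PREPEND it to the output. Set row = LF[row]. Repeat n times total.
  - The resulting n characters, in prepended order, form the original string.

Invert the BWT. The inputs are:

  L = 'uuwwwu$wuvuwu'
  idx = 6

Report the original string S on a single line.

Answer: uwwvwuuwuwuu$

Derivation:
LF mapping: 1 2 8 9 10 3 0 11 4 7 5 12 6
Walk LF starting at row 6, prepending L[row]:
  step 1: row=6, L[6]='$', prepend. Next row=LF[6]=0
  step 2: row=0, L[0]='u', prepend. Next row=LF[0]=1
  step 3: row=1, L[1]='u', prepend. Next row=LF[1]=2
  step 4: row=2, L[2]='w', prepend. Next row=LF[2]=8
  step 5: row=8, L[8]='u', prepend. Next row=LF[8]=4
  step 6: row=4, L[4]='w', prepend. Next row=LF[4]=10
  step 7: row=10, L[10]='u', prepend. Next row=LF[10]=5
  step 8: row=5, L[5]='u', prepend. Next row=LF[5]=3
  step 9: row=3, L[3]='w', prepend. Next row=LF[3]=9
  step 10: row=9, L[9]='v', prepend. Next row=LF[9]=7
  step 11: row=7, L[7]='w', prepend. Next row=LF[7]=11
  step 12: row=11, L[11]='w', prepend. Next row=LF[11]=12
  step 13: row=12, L[12]='u', prepend. Next row=LF[12]=6
Reversed output: uwwvwuuwuwuu$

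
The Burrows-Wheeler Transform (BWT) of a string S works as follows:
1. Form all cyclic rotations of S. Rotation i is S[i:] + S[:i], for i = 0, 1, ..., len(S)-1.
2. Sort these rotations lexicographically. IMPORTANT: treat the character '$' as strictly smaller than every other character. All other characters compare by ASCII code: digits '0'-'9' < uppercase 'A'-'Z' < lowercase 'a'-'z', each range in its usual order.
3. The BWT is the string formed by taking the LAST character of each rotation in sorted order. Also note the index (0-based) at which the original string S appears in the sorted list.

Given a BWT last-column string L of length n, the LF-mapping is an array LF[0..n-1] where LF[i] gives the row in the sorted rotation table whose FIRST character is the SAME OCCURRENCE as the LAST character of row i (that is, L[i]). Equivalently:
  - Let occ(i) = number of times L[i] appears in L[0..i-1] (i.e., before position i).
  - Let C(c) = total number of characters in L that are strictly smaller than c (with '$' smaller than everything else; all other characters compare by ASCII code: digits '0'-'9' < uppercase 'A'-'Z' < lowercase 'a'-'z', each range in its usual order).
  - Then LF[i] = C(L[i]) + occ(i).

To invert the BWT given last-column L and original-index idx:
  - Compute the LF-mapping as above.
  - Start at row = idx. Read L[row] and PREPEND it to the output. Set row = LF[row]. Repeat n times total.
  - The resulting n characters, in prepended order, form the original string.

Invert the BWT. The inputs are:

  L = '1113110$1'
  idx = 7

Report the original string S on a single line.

LF mapping: 2 3 4 8 5 6 1 0 7
Walk LF starting at row 7, prepending L[row]:
  step 1: row=7, L[7]='$', prepend. Next row=LF[7]=0
  step 2: row=0, L[0]='1', prepend. Next row=LF[0]=2
  step 3: row=2, L[2]='1', prepend. Next row=LF[2]=4
  step 4: row=4, L[4]='1', prepend. Next row=LF[4]=5
  step 5: row=5, L[5]='1', prepend. Next row=LF[5]=6
  step 6: row=6, L[6]='0', prepend. Next row=LF[6]=1
  step 7: row=1, L[1]='1', prepend. Next row=LF[1]=3
  step 8: row=3, L[3]='3', prepend. Next row=LF[3]=8
  step 9: row=8, L[8]='1', prepend. Next row=LF[8]=7
Reversed output: 13101111$

Answer: 13101111$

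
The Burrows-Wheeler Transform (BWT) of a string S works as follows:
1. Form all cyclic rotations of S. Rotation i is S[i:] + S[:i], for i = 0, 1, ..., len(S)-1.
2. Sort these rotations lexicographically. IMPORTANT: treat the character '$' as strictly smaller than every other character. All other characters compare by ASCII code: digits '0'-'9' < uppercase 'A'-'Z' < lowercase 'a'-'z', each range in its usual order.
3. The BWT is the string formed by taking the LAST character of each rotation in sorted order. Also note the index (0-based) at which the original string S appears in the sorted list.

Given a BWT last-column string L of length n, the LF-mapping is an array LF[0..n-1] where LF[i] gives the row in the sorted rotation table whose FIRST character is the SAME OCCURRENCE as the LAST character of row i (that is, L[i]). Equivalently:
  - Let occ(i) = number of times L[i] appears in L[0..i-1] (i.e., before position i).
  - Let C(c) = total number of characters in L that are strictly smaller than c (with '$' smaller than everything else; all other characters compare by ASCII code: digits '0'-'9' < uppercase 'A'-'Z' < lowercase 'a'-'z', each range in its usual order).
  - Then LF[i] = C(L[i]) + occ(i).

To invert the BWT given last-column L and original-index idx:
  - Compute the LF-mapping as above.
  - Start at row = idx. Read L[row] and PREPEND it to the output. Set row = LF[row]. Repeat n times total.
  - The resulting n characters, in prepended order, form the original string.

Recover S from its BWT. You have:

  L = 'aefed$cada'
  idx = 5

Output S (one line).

LF mapping: 1 7 9 8 5 0 4 2 6 3
Walk LF starting at row 5, prepending L[row]:
  step 1: row=5, L[5]='$', prepend. Next row=LF[5]=0
  step 2: row=0, L[0]='a', prepend. Next row=LF[0]=1
  step 3: row=1, L[1]='e', prepend. Next row=LF[1]=7
  step 4: row=7, L[7]='a', prepend. Next row=LF[7]=2
  step 5: row=2, L[2]='f', prepend. Next row=LF[2]=9
  step 6: row=9, L[9]='a', prepend. Next row=LF[9]=3
  step 7: row=3, L[3]='e', prepend. Next row=LF[3]=8
  step 8: row=8, L[8]='d', prepend. Next row=LF[8]=6
  step 9: row=6, L[6]='c', prepend. Next row=LF[6]=4
  step 10: row=4, L[4]='d', prepend. Next row=LF[4]=5
Reversed output: dcdeafaea$

Answer: dcdeafaea$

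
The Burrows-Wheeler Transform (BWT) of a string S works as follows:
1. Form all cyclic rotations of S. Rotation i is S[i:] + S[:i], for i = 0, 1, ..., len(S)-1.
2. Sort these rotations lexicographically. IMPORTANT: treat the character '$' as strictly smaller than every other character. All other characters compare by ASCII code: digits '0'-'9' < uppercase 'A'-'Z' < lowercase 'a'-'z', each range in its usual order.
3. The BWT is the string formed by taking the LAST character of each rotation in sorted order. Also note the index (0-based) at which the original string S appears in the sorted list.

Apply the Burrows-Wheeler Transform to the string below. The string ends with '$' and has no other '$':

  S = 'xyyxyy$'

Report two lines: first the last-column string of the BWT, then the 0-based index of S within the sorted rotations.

Answer: yy$yyxx
2

Derivation:
All 7 rotations (rotation i = S[i:]+S[:i]):
  rot[0] = xyyxyy$
  rot[1] = yyxyy$x
  rot[2] = yxyy$xy
  rot[3] = xyy$xyy
  rot[4] = yy$xyyx
  rot[5] = y$xyyxy
  rot[6] = $xyyxyy
Sorted (with $ < everything):
  sorted[0] = $xyyxyy  (last char: 'y')
  sorted[1] = xyy$xyy  (last char: 'y')
  sorted[2] = xyyxyy$  (last char: '$')
  sorted[3] = y$xyyxy  (last char: 'y')
  sorted[4] = yxyy$xy  (last char: 'y')
  sorted[5] = yy$xyyx  (last char: 'x')
  sorted[6] = yyxyy$x  (last char: 'x')
Last column: yy$yyxx
Original string S is at sorted index 2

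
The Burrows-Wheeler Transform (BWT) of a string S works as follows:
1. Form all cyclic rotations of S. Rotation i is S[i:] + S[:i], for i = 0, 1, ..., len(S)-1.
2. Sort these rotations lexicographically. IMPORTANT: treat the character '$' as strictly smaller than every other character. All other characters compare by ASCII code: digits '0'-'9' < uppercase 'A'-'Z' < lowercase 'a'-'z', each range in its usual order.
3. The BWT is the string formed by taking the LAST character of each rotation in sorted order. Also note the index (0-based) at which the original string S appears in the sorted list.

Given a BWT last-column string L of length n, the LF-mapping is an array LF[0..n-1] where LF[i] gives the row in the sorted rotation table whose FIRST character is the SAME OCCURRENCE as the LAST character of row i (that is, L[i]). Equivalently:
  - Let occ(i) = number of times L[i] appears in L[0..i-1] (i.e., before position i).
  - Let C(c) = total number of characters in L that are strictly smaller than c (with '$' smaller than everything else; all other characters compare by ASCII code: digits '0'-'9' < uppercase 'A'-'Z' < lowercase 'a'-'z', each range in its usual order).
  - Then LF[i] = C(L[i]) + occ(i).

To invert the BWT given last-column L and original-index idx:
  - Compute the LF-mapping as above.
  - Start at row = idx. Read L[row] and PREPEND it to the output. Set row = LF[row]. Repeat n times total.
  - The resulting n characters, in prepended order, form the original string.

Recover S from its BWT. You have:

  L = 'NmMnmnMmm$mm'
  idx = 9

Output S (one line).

LF mapping: 3 4 1 10 5 11 2 6 7 0 8 9
Walk LF starting at row 9, prepending L[row]:
  step 1: row=9, L[9]='$', prepend. Next row=LF[9]=0
  step 2: row=0, L[0]='N', prepend. Next row=LF[0]=3
  step 3: row=3, L[3]='n', prepend. Next row=LF[3]=10
  step 4: row=10, L[10]='m', prepend. Next row=LF[10]=8
  step 5: row=8, L[8]='m', prepend. Next row=LF[8]=7
  step 6: row=7, L[7]='m', prepend. Next row=LF[7]=6
  step 7: row=6, L[6]='M', prepend. Next row=LF[6]=2
  step 8: row=2, L[2]='M', prepend. Next row=LF[2]=1
  step 9: row=1, L[1]='m', prepend. Next row=LF[1]=4
  step 10: row=4, L[4]='m', prepend. Next row=LF[4]=5
  step 11: row=5, L[5]='n', prepend. Next row=LF[5]=11
  step 12: row=11, L[11]='m', prepend. Next row=LF[11]=9
Reversed output: mnmmMMmmmnN$

Answer: mnmmMMmmmnN$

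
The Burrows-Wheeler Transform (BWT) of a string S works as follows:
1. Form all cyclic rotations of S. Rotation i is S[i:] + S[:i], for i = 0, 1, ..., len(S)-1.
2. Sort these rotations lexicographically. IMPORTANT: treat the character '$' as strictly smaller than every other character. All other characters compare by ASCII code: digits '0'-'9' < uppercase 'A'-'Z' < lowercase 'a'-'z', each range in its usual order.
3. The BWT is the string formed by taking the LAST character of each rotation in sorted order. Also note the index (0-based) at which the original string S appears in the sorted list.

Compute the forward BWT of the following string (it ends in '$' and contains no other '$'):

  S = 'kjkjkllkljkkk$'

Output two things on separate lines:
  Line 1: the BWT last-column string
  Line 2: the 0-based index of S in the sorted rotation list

Answer: kklkk$jkjljklk
5

Derivation:
All 14 rotations (rotation i = S[i:]+S[:i]):
  rot[0] = kjkjkllkljkkk$
  rot[1] = jkjkllkljkkk$k
  rot[2] = kjkllkljkkk$kj
  rot[3] = jkllkljkkk$kjk
  rot[4] = kllkljkkk$kjkj
  rot[5] = llkljkkk$kjkjk
  rot[6] = lkljkkk$kjkjkl
  rot[7] = kljkkk$kjkjkll
  rot[8] = ljkkk$kjkjkllk
  rot[9] = jkkk$kjkjkllkl
  rot[10] = kkk$kjkjkllklj
  rot[11] = kk$kjkjkllkljk
  rot[12] = k$kjkjkllkljkk
  rot[13] = $kjkjkllkljkkk
Sorted (with $ < everything):
  sorted[0] = $kjkjkllkljkkk  (last char: 'k')
  sorted[1] = jkjkllkljkkk$k  (last char: 'k')
  sorted[2] = jkkk$kjkjkllkl  (last char: 'l')
  sorted[3] = jkllkljkkk$kjk  (last char: 'k')
  sorted[4] = k$kjkjkllkljkk  (last char: 'k')
  sorted[5] = kjkjkllkljkkk$  (last char: '$')
  sorted[6] = kjkllkljkkk$kj  (last char: 'j')
  sorted[7] = kk$kjkjkllkljk  (last char: 'k')
  sorted[8] = kkk$kjkjkllklj  (last char: 'j')
  sorted[9] = kljkkk$kjkjkll  (last char: 'l')
  sorted[10] = kllkljkkk$kjkj  (last char: 'j')
  sorted[11] = ljkkk$kjkjkllk  (last char: 'k')
  sorted[12] = lkljkkk$kjkjkl  (last char: 'l')
  sorted[13] = llkljkkk$kjkjk  (last char: 'k')
Last column: kklkk$jkjljklk
Original string S is at sorted index 5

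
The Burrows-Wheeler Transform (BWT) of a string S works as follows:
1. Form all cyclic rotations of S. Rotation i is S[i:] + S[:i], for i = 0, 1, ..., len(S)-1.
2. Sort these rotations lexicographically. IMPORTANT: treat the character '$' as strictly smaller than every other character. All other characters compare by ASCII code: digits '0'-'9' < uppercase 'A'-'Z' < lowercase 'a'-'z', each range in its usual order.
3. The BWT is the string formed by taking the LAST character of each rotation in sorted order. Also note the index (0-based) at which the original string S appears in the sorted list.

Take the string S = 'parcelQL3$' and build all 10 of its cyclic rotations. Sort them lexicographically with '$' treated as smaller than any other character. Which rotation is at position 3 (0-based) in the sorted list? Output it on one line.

Answer: QL3$parcel

Derivation:
All 10 rotations (rotation i = S[i:]+S[:i]):
  rot[0] = parcelQL3$
  rot[1] = arcelQL3$p
  rot[2] = rcelQL3$pa
  rot[3] = celQL3$par
  rot[4] = elQL3$parc
  rot[5] = lQL3$parce
  rot[6] = QL3$parcel
  rot[7] = L3$parcelQ
  rot[8] = 3$parcelQL
  rot[9] = $parcelQL3
Sorted (with $ < everything):
  sorted[0] = $parcelQL3
  sorted[1] = 3$parcelQL
  sorted[2] = L3$parcelQ
  sorted[3] = QL3$parcel
  sorted[4] = arcelQL3$p
  sorted[5] = celQL3$par
  sorted[6] = elQL3$parc
  sorted[7] = lQL3$parce
  sorted[8] = parcelQL3$
  sorted[9] = rcelQL3$pa
sorted[3] = QL3$parcel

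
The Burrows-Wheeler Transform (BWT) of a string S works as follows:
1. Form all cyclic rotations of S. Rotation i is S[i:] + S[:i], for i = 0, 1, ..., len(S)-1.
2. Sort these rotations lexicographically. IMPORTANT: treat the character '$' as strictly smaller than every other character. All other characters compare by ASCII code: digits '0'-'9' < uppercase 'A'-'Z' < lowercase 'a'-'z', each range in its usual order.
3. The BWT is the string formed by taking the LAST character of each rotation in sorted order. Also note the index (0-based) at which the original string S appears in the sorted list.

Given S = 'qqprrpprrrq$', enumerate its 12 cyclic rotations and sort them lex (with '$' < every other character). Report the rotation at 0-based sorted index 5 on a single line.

All 12 rotations (rotation i = S[i:]+S[:i]):
  rot[0] = qqprrpprrrq$
  rot[1] = qprrpprrrq$q
  rot[2] = prrpprrrq$qq
  rot[3] = rrpprrrq$qqp
  rot[4] = rpprrrq$qqpr
  rot[5] = pprrrq$qqprr
  rot[6] = prrrq$qqprrp
  rot[7] = rrrq$qqprrpp
  rot[8] = rrq$qqprrppr
  rot[9] = rq$qqprrpprr
  rot[10] = q$qqprrpprrr
  rot[11] = $qqprrpprrrq
Sorted (with $ < everything):
  sorted[0] = $qqprrpprrrq
  sorted[1] = pprrrq$qqprr
  sorted[2] = prrpprrrq$qq
  sorted[3] = prrrq$qqprrp
  sorted[4] = q$qqprrpprrr
  sorted[5] = qprrpprrrq$q
  sorted[6] = qqprrpprrrq$
  sorted[7] = rpprrrq$qqpr
  sorted[8] = rq$qqprrpprr
  sorted[9] = rrpprrrq$qqp
  sorted[10] = rrq$qqprrppr
  sorted[11] = rrrq$qqprrpp
sorted[5] = qprrpprrrq$q

Answer: qprrpprrrq$q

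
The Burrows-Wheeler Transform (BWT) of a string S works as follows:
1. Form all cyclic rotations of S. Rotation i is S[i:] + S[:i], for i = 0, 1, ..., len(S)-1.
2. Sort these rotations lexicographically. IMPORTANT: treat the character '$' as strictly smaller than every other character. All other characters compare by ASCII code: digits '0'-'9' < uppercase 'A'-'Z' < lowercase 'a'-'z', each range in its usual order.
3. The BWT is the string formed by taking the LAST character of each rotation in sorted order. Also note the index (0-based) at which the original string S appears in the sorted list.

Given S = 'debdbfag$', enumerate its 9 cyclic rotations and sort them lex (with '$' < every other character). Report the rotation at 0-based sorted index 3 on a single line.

All 9 rotations (rotation i = S[i:]+S[:i]):
  rot[0] = debdbfag$
  rot[1] = ebdbfag$d
  rot[2] = bdbfag$de
  rot[3] = dbfag$deb
  rot[4] = bfag$debd
  rot[5] = fag$debdb
  rot[6] = ag$debdbf
  rot[7] = g$debdbfa
  rot[8] = $debdbfag
Sorted (with $ < everything):
  sorted[0] = $debdbfag
  sorted[1] = ag$debdbf
  sorted[2] = bdbfag$de
  sorted[3] = bfag$debd
  sorted[4] = dbfag$deb
  sorted[5] = debdbfag$
  sorted[6] = ebdbfag$d
  sorted[7] = fag$debdb
  sorted[8] = g$debdbfa
sorted[3] = bfag$debd

Answer: bfag$debd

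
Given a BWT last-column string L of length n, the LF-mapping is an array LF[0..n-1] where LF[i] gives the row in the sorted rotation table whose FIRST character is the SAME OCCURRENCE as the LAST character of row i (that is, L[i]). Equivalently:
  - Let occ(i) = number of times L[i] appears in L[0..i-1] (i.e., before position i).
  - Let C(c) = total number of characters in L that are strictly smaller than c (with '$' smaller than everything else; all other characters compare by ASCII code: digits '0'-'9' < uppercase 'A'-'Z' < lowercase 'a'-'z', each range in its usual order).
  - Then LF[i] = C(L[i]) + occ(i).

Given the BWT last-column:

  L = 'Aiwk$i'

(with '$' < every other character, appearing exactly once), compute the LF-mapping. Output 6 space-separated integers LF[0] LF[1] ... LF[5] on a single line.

Answer: 1 2 5 4 0 3

Derivation:
Char counts: '$':1, 'A':1, 'i':2, 'k':1, 'w':1
C (first-col start): C('$')=0, C('A')=1, C('i')=2, C('k')=4, C('w')=5
L[0]='A': occ=0, LF[0]=C('A')+0=1+0=1
L[1]='i': occ=0, LF[1]=C('i')+0=2+0=2
L[2]='w': occ=0, LF[2]=C('w')+0=5+0=5
L[3]='k': occ=0, LF[3]=C('k')+0=4+0=4
L[4]='$': occ=0, LF[4]=C('$')+0=0+0=0
L[5]='i': occ=1, LF[5]=C('i')+1=2+1=3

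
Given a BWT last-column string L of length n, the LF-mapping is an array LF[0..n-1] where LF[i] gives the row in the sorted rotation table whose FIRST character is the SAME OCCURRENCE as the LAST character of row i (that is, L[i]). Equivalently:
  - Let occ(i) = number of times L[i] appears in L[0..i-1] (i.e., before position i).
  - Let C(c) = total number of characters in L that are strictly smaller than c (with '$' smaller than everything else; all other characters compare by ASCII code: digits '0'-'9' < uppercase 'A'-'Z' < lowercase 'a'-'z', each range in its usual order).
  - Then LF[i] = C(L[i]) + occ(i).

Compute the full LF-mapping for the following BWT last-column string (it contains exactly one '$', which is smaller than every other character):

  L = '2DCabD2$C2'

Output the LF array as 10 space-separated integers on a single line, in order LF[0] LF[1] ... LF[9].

Char counts: '$':1, '2':3, 'C':2, 'D':2, 'a':1, 'b':1
C (first-col start): C('$')=0, C('2')=1, C('C')=4, C('D')=6, C('a')=8, C('b')=9
L[0]='2': occ=0, LF[0]=C('2')+0=1+0=1
L[1]='D': occ=0, LF[1]=C('D')+0=6+0=6
L[2]='C': occ=0, LF[2]=C('C')+0=4+0=4
L[3]='a': occ=0, LF[3]=C('a')+0=8+0=8
L[4]='b': occ=0, LF[4]=C('b')+0=9+0=9
L[5]='D': occ=1, LF[5]=C('D')+1=6+1=7
L[6]='2': occ=1, LF[6]=C('2')+1=1+1=2
L[7]='$': occ=0, LF[7]=C('$')+0=0+0=0
L[8]='C': occ=1, LF[8]=C('C')+1=4+1=5
L[9]='2': occ=2, LF[9]=C('2')+2=1+2=3

Answer: 1 6 4 8 9 7 2 0 5 3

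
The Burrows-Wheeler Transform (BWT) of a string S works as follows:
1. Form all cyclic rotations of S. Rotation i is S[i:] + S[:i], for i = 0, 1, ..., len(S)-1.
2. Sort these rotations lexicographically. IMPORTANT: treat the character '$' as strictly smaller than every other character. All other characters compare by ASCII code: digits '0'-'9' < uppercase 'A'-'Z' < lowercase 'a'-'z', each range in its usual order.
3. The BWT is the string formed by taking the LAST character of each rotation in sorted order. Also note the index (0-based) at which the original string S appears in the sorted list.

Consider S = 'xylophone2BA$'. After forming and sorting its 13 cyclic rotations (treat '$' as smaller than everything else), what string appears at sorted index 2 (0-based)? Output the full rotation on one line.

Answer: A$xylophone2B

Derivation:
All 13 rotations (rotation i = S[i:]+S[:i]):
  rot[0] = xylophone2BA$
  rot[1] = ylophone2BA$x
  rot[2] = lophone2BA$xy
  rot[3] = ophone2BA$xyl
  rot[4] = phone2BA$xylo
  rot[5] = hone2BA$xylop
  rot[6] = one2BA$xyloph
  rot[7] = ne2BA$xylopho
  rot[8] = e2BA$xylophon
  rot[9] = 2BA$xylophone
  rot[10] = BA$xylophone2
  rot[11] = A$xylophone2B
  rot[12] = $xylophone2BA
Sorted (with $ < everything):
  sorted[0] = $xylophone2BA
  sorted[1] = 2BA$xylophone
  sorted[2] = A$xylophone2B
  sorted[3] = BA$xylophone2
  sorted[4] = e2BA$xylophon
  sorted[5] = hone2BA$xylop
  sorted[6] = lophone2BA$xy
  sorted[7] = ne2BA$xylopho
  sorted[8] = one2BA$xyloph
  sorted[9] = ophone2BA$xyl
  sorted[10] = phone2BA$xylo
  sorted[11] = xylophone2BA$
  sorted[12] = ylophone2BA$x
sorted[2] = A$xylophone2B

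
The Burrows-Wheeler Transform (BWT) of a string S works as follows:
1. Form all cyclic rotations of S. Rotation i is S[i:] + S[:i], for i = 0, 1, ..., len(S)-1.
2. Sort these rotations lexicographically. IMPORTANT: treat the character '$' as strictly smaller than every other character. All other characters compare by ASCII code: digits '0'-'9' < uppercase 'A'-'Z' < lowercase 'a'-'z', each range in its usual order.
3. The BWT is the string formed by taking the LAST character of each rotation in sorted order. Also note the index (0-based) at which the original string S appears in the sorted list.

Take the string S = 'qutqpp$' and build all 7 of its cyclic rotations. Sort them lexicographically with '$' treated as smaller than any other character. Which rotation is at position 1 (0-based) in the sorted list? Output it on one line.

All 7 rotations (rotation i = S[i:]+S[:i]):
  rot[0] = qutqpp$
  rot[1] = utqpp$q
  rot[2] = tqpp$qu
  rot[3] = qpp$qut
  rot[4] = pp$qutq
  rot[5] = p$qutqp
  rot[6] = $qutqpp
Sorted (with $ < everything):
  sorted[0] = $qutqpp
  sorted[1] = p$qutqp
  sorted[2] = pp$qutq
  sorted[3] = qpp$qut
  sorted[4] = qutqpp$
  sorted[5] = tqpp$qu
  sorted[6] = utqpp$q
sorted[1] = p$qutqp

Answer: p$qutqp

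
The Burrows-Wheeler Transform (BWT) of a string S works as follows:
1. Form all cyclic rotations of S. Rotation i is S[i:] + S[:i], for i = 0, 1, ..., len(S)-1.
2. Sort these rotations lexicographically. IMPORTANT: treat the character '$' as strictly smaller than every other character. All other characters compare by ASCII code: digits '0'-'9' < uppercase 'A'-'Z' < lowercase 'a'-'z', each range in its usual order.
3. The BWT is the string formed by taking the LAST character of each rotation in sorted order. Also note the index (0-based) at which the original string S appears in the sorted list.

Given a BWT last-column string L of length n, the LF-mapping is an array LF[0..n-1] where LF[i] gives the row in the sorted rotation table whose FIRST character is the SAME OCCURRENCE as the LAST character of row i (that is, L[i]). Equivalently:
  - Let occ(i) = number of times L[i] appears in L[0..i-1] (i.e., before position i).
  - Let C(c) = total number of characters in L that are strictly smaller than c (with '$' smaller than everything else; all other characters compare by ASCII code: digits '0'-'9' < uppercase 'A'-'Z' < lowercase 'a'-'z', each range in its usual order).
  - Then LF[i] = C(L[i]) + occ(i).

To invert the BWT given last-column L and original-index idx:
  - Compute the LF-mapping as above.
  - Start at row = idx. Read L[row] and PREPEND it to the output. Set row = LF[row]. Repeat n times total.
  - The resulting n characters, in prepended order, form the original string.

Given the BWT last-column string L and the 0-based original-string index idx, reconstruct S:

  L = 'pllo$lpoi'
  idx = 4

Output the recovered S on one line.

Answer: lollipop$

Derivation:
LF mapping: 7 2 3 5 0 4 8 6 1
Walk LF starting at row 4, prepending L[row]:
  step 1: row=4, L[4]='$', prepend. Next row=LF[4]=0
  step 2: row=0, L[0]='p', prepend. Next row=LF[0]=7
  step 3: row=7, L[7]='o', prepend. Next row=LF[7]=6
  step 4: row=6, L[6]='p', prepend. Next row=LF[6]=8
  step 5: row=8, L[8]='i', prepend. Next row=LF[8]=1
  step 6: row=1, L[1]='l', prepend. Next row=LF[1]=2
  step 7: row=2, L[2]='l', prepend. Next row=LF[2]=3
  step 8: row=3, L[3]='o', prepend. Next row=LF[3]=5
  step 9: row=5, L[5]='l', prepend. Next row=LF[5]=4
Reversed output: lollipop$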